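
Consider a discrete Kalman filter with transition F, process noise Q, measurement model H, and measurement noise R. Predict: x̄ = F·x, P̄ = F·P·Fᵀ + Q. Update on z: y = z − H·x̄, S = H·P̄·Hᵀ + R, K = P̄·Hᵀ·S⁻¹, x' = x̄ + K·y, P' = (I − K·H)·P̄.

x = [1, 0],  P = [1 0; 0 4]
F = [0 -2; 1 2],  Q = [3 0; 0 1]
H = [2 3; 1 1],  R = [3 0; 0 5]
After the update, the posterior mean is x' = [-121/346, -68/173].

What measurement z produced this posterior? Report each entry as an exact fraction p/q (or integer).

x̄ = F·x = [0, 1]
P̄ = F·P·Fᵀ + Q = [19 -16; -16 18]
S = H·P̄·Hᵀ + R = [49 12; 12 10]
K = P̄·Hᵀ·S⁻¹ = [-68/173 267/346; 98/173 -83/173]
x' − x̄ = [-121/346, -241/173] = K·y
y = (KᵀK)⁻¹·Kᵀ·(x' − x̄) = [-5, -3]
z = y + H·x̄ = [-5, -3] + [3, 1] = [-2, -2]

z = [-2, -2]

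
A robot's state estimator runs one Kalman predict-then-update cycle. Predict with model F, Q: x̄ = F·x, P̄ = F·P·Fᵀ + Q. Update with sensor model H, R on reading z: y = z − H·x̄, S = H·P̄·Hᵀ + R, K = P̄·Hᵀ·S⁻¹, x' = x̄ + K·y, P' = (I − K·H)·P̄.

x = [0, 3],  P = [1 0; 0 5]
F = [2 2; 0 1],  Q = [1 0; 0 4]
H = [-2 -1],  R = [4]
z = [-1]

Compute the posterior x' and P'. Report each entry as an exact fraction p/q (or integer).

x̄ = F·x = [6, 3]
P̄ = F·P·Fᵀ + Q = [25 10; 10 9]
y = z − H·x̄ = [14]
S = H·P̄·Hᵀ + R = [153]
K = P̄·Hᵀ·S⁻¹ = [-20/51; -29/153]
x' = x̄ + K·y = [26/51, 53/153]
P' = (I − K·H)·P̄ = [25/17 -70/51; -70/51 536/153]

x' = [26/51, 53/153]
P' = [25/17 -70/51; -70/51 536/153]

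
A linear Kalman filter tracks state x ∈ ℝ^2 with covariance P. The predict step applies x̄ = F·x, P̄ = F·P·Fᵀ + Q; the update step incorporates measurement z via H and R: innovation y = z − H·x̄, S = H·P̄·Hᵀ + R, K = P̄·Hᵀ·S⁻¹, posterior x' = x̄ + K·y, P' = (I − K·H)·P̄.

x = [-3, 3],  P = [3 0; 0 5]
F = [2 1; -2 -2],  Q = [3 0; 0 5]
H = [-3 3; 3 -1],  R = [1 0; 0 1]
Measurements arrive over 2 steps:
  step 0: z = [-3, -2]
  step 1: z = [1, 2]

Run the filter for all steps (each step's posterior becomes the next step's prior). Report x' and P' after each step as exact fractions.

step 0: x̄ = F·x = [-3, 0]
step 0: P̄ = F·P·Fᵀ + Q = [20 -22; -22 37]
step 0: y = z − H·x̄ = [-12, 7]
step 0: S = H·P̄·Hᵀ + R = [910 -555; -555 350]
step 0: K = P̄·Hᵀ·S⁻¹ = [282/2095 938/2095; 957/2095 901/2095]
step 0: x' = x̄ + K·y = [-3103/2095, -5177/2095]
step 0: P' = (I − K·H)·P̄ = [516/2095 122/419; 122/419 929/2095]
step 1: x̄ = F·x = [-11383/2095, 3312/419]
step 1: P̄ = F·P·Fᵀ + Q = [11718/2095 -7582/2095; -7582/2095 4227/419]
step 1: y = z − H·x̄ = [-81734/2095, 54899/2095]
step 1: S = H·P̄·Hᵀ + R = [434248/2095 -259851/2095; -259851/2095 174184/2095]
step 1: K = P̄·Hᵀ·S⁻¹ = [2433744/19371149 8383412/19371149; 1228641/2767307 1135761/2767307]
step 1: x' = x̄ + K·y = [2783465/2767307, 3702627/2767307]
step 1: P' = (I − K·H)·P̄ = [4597330/19371149 772654/2767307; 772654/2767307 1182201/2767307]

step 0: x' = [-3103/2095, -5177/2095], P' = [516/2095 122/419; 122/419 929/2095]
step 1: x' = [2783465/2767307, 3702627/2767307], P' = [4597330/19371149 772654/2767307; 772654/2767307 1182201/2767307]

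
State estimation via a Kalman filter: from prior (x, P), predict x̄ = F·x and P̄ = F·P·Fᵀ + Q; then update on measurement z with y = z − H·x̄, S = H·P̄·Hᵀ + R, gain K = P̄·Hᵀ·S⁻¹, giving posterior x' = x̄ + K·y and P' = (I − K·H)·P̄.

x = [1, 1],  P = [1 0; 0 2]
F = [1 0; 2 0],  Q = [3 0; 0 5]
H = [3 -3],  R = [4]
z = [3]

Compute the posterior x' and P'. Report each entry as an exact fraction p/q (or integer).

x̄ = F·x = [1, 2]
P̄ = F·P·Fᵀ + Q = [4 2; 2 9]
y = z − H·x̄ = [6]
S = H·P̄·Hᵀ + R = [85]
K = P̄·Hᵀ·S⁻¹ = [6/85; -21/85]
x' = x̄ + K·y = [121/85, 44/85]
P' = (I − K·H)·P̄ = [304/85 296/85; 296/85 324/85]

x' = [121/85, 44/85]
P' = [304/85 296/85; 296/85 324/85]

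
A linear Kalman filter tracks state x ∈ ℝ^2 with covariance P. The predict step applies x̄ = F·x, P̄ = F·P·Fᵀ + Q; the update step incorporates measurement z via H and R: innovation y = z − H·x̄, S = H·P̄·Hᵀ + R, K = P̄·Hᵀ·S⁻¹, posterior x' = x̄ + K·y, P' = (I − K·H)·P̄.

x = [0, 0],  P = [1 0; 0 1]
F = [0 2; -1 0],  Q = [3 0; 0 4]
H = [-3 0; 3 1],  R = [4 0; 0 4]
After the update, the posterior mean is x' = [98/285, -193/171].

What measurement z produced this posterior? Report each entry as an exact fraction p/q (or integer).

z = [-2, -1]

x̄ = F·x = [0, 0]
P̄ = F·P·Fᵀ + Q = [7 0; 0 5]
S = H·P̄·Hᵀ + R = [67 -63; -63 72]
K = P̄·Hᵀ·S⁻¹ = [-21/95 28/285; 7/19 67/171]
x' − x̄ = [98/285, -193/171] = K·y
y = (KᵀK)⁻¹·Kᵀ·(x' − x̄) = [-2, -1]
z = y + H·x̄ = [-2, -1] + [0, 0] = [-2, -1]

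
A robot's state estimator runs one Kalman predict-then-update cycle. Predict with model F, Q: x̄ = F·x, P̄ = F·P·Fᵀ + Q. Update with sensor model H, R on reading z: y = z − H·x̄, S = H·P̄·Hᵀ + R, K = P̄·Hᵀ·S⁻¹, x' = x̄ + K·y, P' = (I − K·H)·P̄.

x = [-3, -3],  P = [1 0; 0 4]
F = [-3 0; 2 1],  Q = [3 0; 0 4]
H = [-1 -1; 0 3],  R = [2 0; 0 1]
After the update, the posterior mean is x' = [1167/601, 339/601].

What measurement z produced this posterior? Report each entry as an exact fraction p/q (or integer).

x̄ = F·x = [9, -9]
P̄ = F·P·Fᵀ + Q = [12 -6; -6 12]
S = H·P̄·Hᵀ + R = [14 -18; -18 109]
K = P̄·Hᵀ·S⁻¹ = [-489/601 -180/601; -3/601 198/601]
x' − x̄ = [-4242/601, 5748/601] = K·y
y = (KᵀK)⁻¹·Kᵀ·(x' − x̄) = [-2, 29]
z = y + H·x̄ = [-2, 29] + [0, -27] = [-2, 2]

z = [-2, 2]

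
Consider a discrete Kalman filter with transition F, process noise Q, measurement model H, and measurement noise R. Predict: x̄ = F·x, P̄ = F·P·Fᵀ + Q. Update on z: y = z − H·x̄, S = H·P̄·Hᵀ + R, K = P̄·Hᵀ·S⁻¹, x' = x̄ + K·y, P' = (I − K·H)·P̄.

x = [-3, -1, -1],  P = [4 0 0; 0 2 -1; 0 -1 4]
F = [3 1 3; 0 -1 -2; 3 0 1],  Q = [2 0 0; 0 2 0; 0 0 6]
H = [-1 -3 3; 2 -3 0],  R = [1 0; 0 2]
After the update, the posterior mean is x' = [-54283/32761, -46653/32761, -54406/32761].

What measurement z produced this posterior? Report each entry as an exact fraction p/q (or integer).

z = [1, 1]

x̄ = F·x = [-13, 3, -10]
P̄ = F·P·Fᵀ + Q = [70 -21 47; -21 16 -7; 47 -7 46]
S = H·P̄·Hᵀ + R = [347 412; 412 678]
K = P̄·Hᵀ·S⁻¹ = [3608/32761 15233/65522; 2268/32761 -5727/32761; 14278/32761 -6239/65522]
x' − x̄ = [371610/32761, -144936/32761, 273204/32761] = K·y
y = (KᵀK)⁻¹·Kᵀ·(x' − x̄) = [27, 36]
z = y + H·x̄ = [27, 36] + [-26, -35] = [1, 1]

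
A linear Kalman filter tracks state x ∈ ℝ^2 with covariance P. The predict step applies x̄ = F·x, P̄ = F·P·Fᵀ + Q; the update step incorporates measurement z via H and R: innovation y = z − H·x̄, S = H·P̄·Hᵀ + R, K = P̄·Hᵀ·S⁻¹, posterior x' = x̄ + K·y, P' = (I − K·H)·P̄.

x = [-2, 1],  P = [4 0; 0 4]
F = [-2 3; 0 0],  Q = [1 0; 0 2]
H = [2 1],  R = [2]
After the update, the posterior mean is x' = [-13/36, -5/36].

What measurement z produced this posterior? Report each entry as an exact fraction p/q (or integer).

x̄ = F·x = [7, 0]
P̄ = F·P·Fᵀ + Q = [53 0; 0 2]
S = H·P̄·Hᵀ + R = [216]
K = P̄·Hᵀ·S⁻¹ = [53/108; 1/108]
x' − x̄ = [-265/36, -5/36] = K·y
y = (KᵀK)⁻¹·Kᵀ·(x' − x̄) = [-15]
z = y + H·x̄ = [-15] + [14] = [-1]

z = [-1]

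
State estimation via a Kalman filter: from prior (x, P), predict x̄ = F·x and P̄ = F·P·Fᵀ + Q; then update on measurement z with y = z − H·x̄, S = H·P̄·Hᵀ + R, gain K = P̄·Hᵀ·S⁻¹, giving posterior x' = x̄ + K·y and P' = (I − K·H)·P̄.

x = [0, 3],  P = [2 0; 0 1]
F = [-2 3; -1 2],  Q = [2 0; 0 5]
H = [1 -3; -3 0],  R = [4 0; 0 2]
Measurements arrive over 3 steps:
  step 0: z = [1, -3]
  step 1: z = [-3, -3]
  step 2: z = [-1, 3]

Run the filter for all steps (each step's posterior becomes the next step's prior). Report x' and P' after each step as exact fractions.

step 0: x' = [10409/9637, 1508/9637], P' = [2114/9637 734/9637; 734/9637 4230/9637]
step 1: x' = [13073780/14433257, 17775177/14433257], P' = [3090220/14433257 1051964/14433257; 1051964/14433257 6299664/14433257]
step 2: x' = [-4842010533/5400120379, 317386850/5400120379], P' = [2312323333/10800240758 787136595/10800240758; 787136595/10800240758 4713907149/10800240758]

step 0: x̄ = F·x = [9, 6]
step 0: P̄ = F·P·Fᵀ + Q = [19 10; 10 11]
step 0: y = z − H·x̄ = [10, 24]
step 0: S = H·P̄·Hᵀ + R = [62 33; 33 173]
step 0: K = P̄·Hᵀ·S⁻¹ = [-22/9637 -3171/9637; -2989/9637 -1101/9637]
step 0: x' = x̄ + K·y = [10409/9637, 1508/9637]
step 0: P' = (I − K·H)·P̄ = [2114/9637 734/9637; 734/9637 4230/9637]
step 1: x̄ = F·x = [-16294/9637, -7393/9637]
step 1: P̄ = F·P·Fᵀ + Q = [56992/9637 24470/9637; 24470/9637 64283/9637]
step 1: y = z − H·x̄ = [-34796/9637, -77793/9637]
step 1: S = H·P̄·Hᵀ + R = [527267/9637 49254/9637; 49254/9637 532202/9637]
step 1: K = P̄·Hᵀ·S⁻¹ = [-16418/14433257 -4635330/14433257; -4461757/14433257 -1577946/14433257]
step 1: x' = x̄ + K·y = [13073780/14433257, 17775177/14433257]
step 1: P' = (I − K·H)·P̄ = [3090220/14433257 1051964/14433257; 1051964/14433257 6299664/14433257]
step 2: x̄ = F·x = [27177971/14433257, 22476574/14433257]
step 2: P̄ = F·P·Fᵀ + Q = [85300802/14433257 36614676/14433257; 36614676/14433257 96247305/14433257]
step 2: y = z − H·x̄ = [25818494/14433257, 124833684/14433257]
step 2: S = H·P̄·Hᵀ + R = [789571519/14433257 73629678/14433257; 73629678/14433257 796573732/14433257]
step 2: K = P̄·Hᵀ·S⁻¹ = [-12271613/10800240758 -6936969999/21600481516; -3338646213/10800240758 -2361409785/21600481516]
step 2: x' = x̄ + K·y = [-4842010533/5400120379, 317386850/5400120379]
step 2: P' = (I − K·H)·P̄ = [2312323333/10800240758 787136595/10800240758; 787136595/10800240758 4713907149/10800240758]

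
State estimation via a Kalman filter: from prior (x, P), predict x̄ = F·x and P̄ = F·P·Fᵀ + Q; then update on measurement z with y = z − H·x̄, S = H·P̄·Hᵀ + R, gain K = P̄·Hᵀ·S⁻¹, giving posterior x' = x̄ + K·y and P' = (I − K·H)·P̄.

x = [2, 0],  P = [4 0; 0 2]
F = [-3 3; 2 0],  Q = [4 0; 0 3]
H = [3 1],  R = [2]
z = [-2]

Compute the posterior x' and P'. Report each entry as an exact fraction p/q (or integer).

x' = [-198/133, 320/133]
P' = [214/133 -542/133; -542/133 4772/399]

x̄ = F·x = [-6, 4]
P̄ = F·P·Fᵀ + Q = [58 -24; -24 19]
y = z − H·x̄ = [12]
S = H·P̄·Hᵀ + R = [399]
K = P̄·Hᵀ·S⁻¹ = [50/133; -53/399]
x' = x̄ + K·y = [-198/133, 320/133]
P' = (I − K·H)·P̄ = [214/133 -542/133; -542/133 4772/399]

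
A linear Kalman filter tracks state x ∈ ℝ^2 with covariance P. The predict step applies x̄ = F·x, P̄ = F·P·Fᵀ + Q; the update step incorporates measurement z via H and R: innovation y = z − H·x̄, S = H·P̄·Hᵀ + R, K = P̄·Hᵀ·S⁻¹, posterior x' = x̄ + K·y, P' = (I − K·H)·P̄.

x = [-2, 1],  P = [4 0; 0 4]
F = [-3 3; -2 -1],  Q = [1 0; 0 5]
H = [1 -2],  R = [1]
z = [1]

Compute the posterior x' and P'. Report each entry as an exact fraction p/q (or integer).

x̄ = F·x = [9, 3]
P̄ = F·P·Fᵀ + Q = [73 12; 12 25]
y = z − H·x̄ = [-2]
S = H·P̄·Hᵀ + R = [126]
K = P̄·Hᵀ·S⁻¹ = [7/18; -19/63]
x' = x̄ + K·y = [74/9, 227/63]
P' = (I − K·H)·P̄ = [971/18 241/9; 241/9 853/63]

x' = [74/9, 227/63]
P' = [971/18 241/9; 241/9 853/63]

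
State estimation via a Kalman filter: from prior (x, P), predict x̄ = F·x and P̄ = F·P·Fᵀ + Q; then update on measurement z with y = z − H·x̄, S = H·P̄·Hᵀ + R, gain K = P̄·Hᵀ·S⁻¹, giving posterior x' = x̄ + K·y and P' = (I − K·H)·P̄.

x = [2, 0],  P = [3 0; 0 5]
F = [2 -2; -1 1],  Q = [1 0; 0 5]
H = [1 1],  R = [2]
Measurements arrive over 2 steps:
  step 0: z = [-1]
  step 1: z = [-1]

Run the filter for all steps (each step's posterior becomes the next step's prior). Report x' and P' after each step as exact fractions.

step 0: x' = [13/16, -23/16], P' = [239/16 -205/16; -205/16 199/16]
step 1: x' = [-293/244, 75/244], P' = [1544/61 -1330/61; -1330/61 1234/61]

step 0: x̄ = F·x = [4, -2]
step 0: P̄ = F·P·Fᵀ + Q = [33 -16; -16 13]
step 0: y = z − H·x̄ = [-3]
step 0: S = H·P̄·Hᵀ + R = [16]
step 0: K = P̄·Hᵀ·S⁻¹ = [17/16; -3/16]
step 0: x' = x̄ + K·y = [13/16, -23/16]
step 0: P' = (I − K·H)·P̄ = [239/16 -205/16; -205/16 199/16]
step 1: x̄ = F·x = [9/2, -9/4]
step 1: P̄ = F·P·Fᵀ + Q = [213 -106; -106 58]
step 1: y = z − H·x̄ = [-13/4]
step 1: S = H·P̄·Hᵀ + R = [61]
step 1: K = P̄·Hᵀ·S⁻¹ = [107/61; -48/61]
step 1: x' = x̄ + K·y = [-293/244, 75/244]
step 1: P' = (I − K·H)·P̄ = [1544/61 -1330/61; -1330/61 1234/61]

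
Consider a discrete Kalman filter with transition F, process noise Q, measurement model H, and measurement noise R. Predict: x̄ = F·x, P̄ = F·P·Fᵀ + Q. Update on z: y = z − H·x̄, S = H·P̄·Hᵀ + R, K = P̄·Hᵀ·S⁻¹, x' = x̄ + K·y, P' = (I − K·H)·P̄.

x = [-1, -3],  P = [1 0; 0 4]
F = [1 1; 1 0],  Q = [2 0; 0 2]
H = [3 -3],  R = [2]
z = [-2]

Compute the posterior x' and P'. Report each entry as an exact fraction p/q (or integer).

x' = [-85/37, -58/37]
P' = [97/37 91/37; 91/37 93/37]

x̄ = F·x = [-4, -1]
P̄ = F·P·Fᵀ + Q = [7 1; 1 3]
y = z − H·x̄ = [7]
S = H·P̄·Hᵀ + R = [74]
K = P̄·Hᵀ·S⁻¹ = [9/37; -3/37]
x' = x̄ + K·y = [-85/37, -58/37]
P' = (I − K·H)·P̄ = [97/37 91/37; 91/37 93/37]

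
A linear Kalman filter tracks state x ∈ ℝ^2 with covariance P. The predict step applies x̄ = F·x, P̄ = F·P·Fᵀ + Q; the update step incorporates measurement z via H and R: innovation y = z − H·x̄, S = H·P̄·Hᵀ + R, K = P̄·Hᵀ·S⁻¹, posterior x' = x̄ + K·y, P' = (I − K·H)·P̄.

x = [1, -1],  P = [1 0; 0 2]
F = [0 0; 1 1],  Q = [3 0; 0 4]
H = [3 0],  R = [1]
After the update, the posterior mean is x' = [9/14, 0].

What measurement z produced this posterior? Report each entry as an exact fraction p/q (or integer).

z = [2]

x̄ = F·x = [0, 0]
P̄ = F·P·Fᵀ + Q = [3 0; 0 7]
S = H·P̄·Hᵀ + R = [28]
K = P̄·Hᵀ·S⁻¹ = [9/28; 0]
x' − x̄ = [9/14, 0] = K·y
y = (KᵀK)⁻¹·Kᵀ·(x' − x̄) = [2]
z = y + H·x̄ = [2] + [0] = [2]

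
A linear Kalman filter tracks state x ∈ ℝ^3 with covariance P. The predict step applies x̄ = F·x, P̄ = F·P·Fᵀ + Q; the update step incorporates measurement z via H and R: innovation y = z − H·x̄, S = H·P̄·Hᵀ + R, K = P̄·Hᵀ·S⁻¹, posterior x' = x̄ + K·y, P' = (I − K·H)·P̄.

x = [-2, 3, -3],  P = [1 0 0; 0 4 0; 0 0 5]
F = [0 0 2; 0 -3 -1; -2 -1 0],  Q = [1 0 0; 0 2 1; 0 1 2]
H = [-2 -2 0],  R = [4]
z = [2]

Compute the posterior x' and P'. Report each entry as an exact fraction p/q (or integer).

x' = [-149/45, 31/15, 188/45]
P' = [824/45 -271/15 -143/45; -271/15 94/5 52/15; -143/45 52/15 281/45]

x̄ = F·x = [-6, -6, 1]
P̄ = F·P·Fᵀ + Q = [21 -10 0; -10 43 13; 0 13 10]
y = z − H·x̄ = [-22]
S = H·P̄·Hᵀ + R = [180]
K = P̄·Hᵀ·S⁻¹ = [-11/90; -11/30; -13/90]
x' = x̄ + K·y = [-149/45, 31/15, 188/45]
P' = (I − K·H)·P̄ = [824/45 -271/15 -143/45; -271/15 94/5 52/15; -143/45 52/15 281/45]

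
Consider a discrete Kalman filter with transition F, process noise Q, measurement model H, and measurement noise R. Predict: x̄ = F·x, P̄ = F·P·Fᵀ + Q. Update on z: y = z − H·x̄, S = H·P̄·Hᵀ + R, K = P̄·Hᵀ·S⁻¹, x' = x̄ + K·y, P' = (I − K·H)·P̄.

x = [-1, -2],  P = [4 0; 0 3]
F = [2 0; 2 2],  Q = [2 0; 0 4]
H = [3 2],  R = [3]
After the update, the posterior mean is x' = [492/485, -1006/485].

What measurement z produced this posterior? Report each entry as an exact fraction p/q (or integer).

x̄ = F·x = [-2, -6]
P̄ = F·P·Fᵀ + Q = [18 16; 16 32]
S = H·P̄·Hᵀ + R = [485]
K = P̄·Hᵀ·S⁻¹ = [86/485; 112/485]
x' − x̄ = [1462/485, 1904/485] = K·y
y = (KᵀK)⁻¹·Kᵀ·(x' − x̄) = [17]
z = y + H·x̄ = [17] + [-18] = [-1]

z = [-1]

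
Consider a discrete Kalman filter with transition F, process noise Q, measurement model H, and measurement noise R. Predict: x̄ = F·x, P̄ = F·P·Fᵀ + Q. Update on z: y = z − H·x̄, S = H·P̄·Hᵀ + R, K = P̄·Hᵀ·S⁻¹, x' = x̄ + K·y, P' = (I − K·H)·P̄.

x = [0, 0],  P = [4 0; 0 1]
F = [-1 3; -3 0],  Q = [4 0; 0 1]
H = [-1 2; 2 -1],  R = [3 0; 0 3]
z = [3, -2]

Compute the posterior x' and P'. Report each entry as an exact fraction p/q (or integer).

x̄ = F·x = [0, 0]
P̄ = F·P·Fᵀ + Q = [17 12; 12 37]
y = z − H·x̄ = [3, -2]
S = H·P̄·Hᵀ + R = [120 -48; -48 60]
K = P̄·Hᵀ·S⁻¹ = [41/136 31/51; 43/68 59/204]
x' = x̄ + K·y = [-127/408, 269/204]
P' = (I − K·H)·P̄ = [619/408 247/204; 247/204 317/204]

x' = [-127/408, 269/204]
P' = [619/408 247/204; 247/204 317/204]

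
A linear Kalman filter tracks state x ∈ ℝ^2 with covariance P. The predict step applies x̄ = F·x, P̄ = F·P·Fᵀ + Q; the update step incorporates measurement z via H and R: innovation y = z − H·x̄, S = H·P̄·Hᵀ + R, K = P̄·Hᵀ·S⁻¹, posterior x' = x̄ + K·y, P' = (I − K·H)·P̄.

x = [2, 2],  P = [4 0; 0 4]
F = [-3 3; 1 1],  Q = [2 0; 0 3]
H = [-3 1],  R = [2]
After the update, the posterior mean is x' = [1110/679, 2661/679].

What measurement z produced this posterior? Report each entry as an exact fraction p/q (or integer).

z = [-1]

x̄ = F·x = [0, 4]
P̄ = F·P·Fᵀ + Q = [74 0; 0 11]
S = H·P̄·Hᵀ + R = [679]
K = P̄·Hᵀ·S⁻¹ = [-222/679; 11/679]
x' − x̄ = [1110/679, -55/679] = K·y
y = (KᵀK)⁻¹·Kᵀ·(x' − x̄) = [-5]
z = y + H·x̄ = [-5] + [4] = [-1]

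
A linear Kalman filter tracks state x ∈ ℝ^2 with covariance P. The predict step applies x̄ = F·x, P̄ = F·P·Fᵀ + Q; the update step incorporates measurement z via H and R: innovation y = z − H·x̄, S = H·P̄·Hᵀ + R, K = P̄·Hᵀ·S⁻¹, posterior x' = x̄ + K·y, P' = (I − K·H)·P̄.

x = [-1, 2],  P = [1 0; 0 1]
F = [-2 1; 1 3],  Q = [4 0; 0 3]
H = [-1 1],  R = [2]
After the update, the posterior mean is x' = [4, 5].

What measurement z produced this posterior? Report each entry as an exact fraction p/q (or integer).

z = [1]

x̄ = F·x = [4, 5]
P̄ = F·P·Fᵀ + Q = [9 1; 1 13]
S = H·P̄·Hᵀ + R = [22]
K = P̄·Hᵀ·S⁻¹ = [-4/11; 6/11]
x' − x̄ = [0, 0] = K·y
y = (KᵀK)⁻¹·Kᵀ·(x' − x̄) = [0]
z = y + H·x̄ = [0] + [1] = [1]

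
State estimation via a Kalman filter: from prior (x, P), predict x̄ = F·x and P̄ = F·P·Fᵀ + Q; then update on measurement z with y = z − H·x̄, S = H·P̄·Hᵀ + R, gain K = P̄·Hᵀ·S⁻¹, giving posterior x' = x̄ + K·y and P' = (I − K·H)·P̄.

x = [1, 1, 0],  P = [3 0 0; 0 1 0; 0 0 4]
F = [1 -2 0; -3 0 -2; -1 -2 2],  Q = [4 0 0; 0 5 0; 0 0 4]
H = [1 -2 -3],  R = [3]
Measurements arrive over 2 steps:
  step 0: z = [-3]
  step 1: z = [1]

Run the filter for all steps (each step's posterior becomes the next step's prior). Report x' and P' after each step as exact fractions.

step 0: x' = [-837/395, 243/395, -63/395], P' = [3669/395 -1371/395 2111/395; -1371/395 11904/395 -8309/395; 2111/395 -8309/395 6309/395]
step 1: x' = [-3236713/546309, 2959741/546309, -3226501/546309], P' = [67399123/546309 -84905701/546309 79142659/546309; -84905701/546309 115165144/546309 -105043249/546309; 79142659/546309 -105043249/546309 96591979/546309]

step 0: x̄ = F·x = [-1, -3, -3]
step 0: P̄ = F·P·Fᵀ + Q = [11 -9 1; -9 48 -7; 1 -7 27]
step 0: y = z − H·x̄ = [-17]
step 0: S = H·P̄·Hᵀ + R = [395]
step 0: K = P̄·Hᵀ·S⁻¹ = [26/395; -84/395; -66/395]
step 0: x' = x̄ + K·y = [-837/395, 243/395, -63/395]
step 0: P' = (I − K·H)·P̄ = [3669/395 -1371/395 2111/395; -1371/395 11904/395 -8309/395; 2111/395 -8309/395 6309/395]
step 1: x̄ = F·x = [-1323/395, 2637/395, 45/79]
step 1: P̄ = F·P·Fᵀ + Q = [58349/395 -56691/395 16281/79; -56691/395 85564/395 -12827/79; 16281/79 -12827/79 26129/79]
step 1: y = z − H·x̄ = [7667/395]
step 1: S = H·P̄·Hᵀ + R = [546309/395]
step 1: K = P̄·Hᵀ·S⁻¹ = [-72484/546309; -35414/546309; -182260/546309]
step 1: x' = x̄ + K·y = [-3236713/546309, 2959741/546309, -3226501/546309]
step 1: P' = (I − K·H)·P̄ = [67399123/546309 -84905701/546309 79142659/546309; -84905701/546309 115165144/546309 -105043249/546309; 79142659/546309 -105043249/546309 96591979/546309]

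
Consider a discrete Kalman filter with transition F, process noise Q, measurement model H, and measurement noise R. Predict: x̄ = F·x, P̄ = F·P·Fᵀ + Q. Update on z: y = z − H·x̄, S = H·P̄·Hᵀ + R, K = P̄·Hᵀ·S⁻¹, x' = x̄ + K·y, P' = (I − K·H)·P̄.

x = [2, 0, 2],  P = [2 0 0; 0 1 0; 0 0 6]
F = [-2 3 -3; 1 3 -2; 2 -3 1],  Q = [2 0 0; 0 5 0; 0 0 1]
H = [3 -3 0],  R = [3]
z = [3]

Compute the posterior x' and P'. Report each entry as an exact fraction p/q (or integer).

x̄ = F·x = [-10, -2, 6]
P̄ = F·P·Fᵀ + Q = [73 41 -35; 41 40 -17; -35 -17 24]
y = z − H·x̄ = [27]
S = H·P̄·Hᵀ + R = [282]
K = P̄·Hᵀ·S⁻¹ = [16/47; 1/94; -9/47]
x' = x̄ + K·y = [-38/47, -161/94, 39/47]
P' = (I − K·H)·P̄ = [1895/47 1879/47 -781/47; 1879/47 3757/94 -772/47; -781/47 -772/47 642/47]

x' = [-38/47, -161/94, 39/47]
P' = [1895/47 1879/47 -781/47; 1879/47 3757/94 -772/47; -781/47 -772/47 642/47]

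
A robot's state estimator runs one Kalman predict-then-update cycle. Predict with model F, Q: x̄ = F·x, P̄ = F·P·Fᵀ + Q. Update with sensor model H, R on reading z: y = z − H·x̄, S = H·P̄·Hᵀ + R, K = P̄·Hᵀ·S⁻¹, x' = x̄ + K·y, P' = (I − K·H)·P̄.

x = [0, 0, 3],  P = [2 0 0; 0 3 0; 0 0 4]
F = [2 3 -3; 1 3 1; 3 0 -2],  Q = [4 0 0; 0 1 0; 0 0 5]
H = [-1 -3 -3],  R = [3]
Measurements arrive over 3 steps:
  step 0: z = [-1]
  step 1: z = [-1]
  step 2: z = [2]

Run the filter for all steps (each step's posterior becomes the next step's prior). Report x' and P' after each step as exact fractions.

step 0: x̄ = F·x = [-9, 3, -6]
step 0: P̄ = F·P·Fᵀ + Q = [75 19 36; 19 34 -2; 36 -2 39]
step 0: y = z − H·x̄ = [-19]
step 0: S = H·P̄·Hᵀ + R = [1029]
step 0: K = P̄·Hᵀ·S⁻¹ = [-80/343; -115/1029; -1/7]
step 0: x' = x̄ + K·y = [-1567/343, 5272/1029, -23/7]
step 0: P' = (I − K·H)·P̄ = [6525/343 -2683/343 12/7; -2683/343 21761/1029 -129/7; 12/7 -129/7 18]
step 1: x̄ = F·x = [5519/343, 2578/343, -2447/343]
step 1: P̄ = F·P·Fᵀ + Q = [222847/343 73002/343 82329/343; 73002/343 25477/343 21594/343; 82329/343 21594/343 78080/343]
step 1: y = z − H·x̄ = [5569/343]
step 1: S = H·P̄·Hᵀ + R = [2476567/343]
step 1: K = P̄·Hᵀ·S⁻¹ = [-688840/2476567; -214215/2476567; -381351/2476567]
step 1: x' = x̄ + K·y = [28664791/2476567, 15135937/2476567, -23859776/2476567]
step 1: P' = (I − K·H)·P̄ = [225641343/2476567 96893538/2476567 -171418479/2476567; 96893538/2476567 50167438/2476567 -82251069/2476567; -171418479/2476567 -82251069/2476567 139771913/2476567]
step 2: x̄ = F·x = [174316721/2476567, 50212826/2476567, 133713925/2476567]
step 2: P̄ = F·P·Fᵀ + Q = [7322189245/2476567 2020440624/2476567 5786468019/2476567; 2020440624/2476567 564414621/2476567 1591509980/2476567; 5786468019/2476567 1591509980/2476567 4659264322/2476567]
step 2: y = z − H·x̄ = [731050108/2476567]
step 2: S = H·P̄·Hᵀ + R = [129831360931/2476567]
step 2: K = P̄·Hᵀ·S⁻¹ = [-30742915174/129831360931; -8488214427/129831360931; -24538790925/129831360931]
step 2: x' = x̄ + K·y = [63461098477/129831360931, 126743779670/129831360931, -233720669675/129831360931]
step 2: P' = (I − K·H)·P̄ = [2230087567557/129831360931 550802698338/129831360931 -1263422305683/129831360931; 550802698338/129831360931 496224901266/129831360931 -671337586285/129831360931; -1263422305683/129831360931 -671337586285/129831360931 1117017145771/129831360931]

step 0: x' = [-1567/343, 5272/1029, -23/7], P' = [6525/343 -2683/343 12/7; -2683/343 21761/1029 -129/7; 12/7 -129/7 18]
step 1: x' = [28664791/2476567, 15135937/2476567, -23859776/2476567], P' = [225641343/2476567 96893538/2476567 -171418479/2476567; 96893538/2476567 50167438/2476567 -82251069/2476567; -171418479/2476567 -82251069/2476567 139771913/2476567]
step 2: x' = [63461098477/129831360931, 126743779670/129831360931, -233720669675/129831360931], P' = [2230087567557/129831360931 550802698338/129831360931 -1263422305683/129831360931; 550802698338/129831360931 496224901266/129831360931 -671337586285/129831360931; -1263422305683/129831360931 -671337586285/129831360931 1117017145771/129831360931]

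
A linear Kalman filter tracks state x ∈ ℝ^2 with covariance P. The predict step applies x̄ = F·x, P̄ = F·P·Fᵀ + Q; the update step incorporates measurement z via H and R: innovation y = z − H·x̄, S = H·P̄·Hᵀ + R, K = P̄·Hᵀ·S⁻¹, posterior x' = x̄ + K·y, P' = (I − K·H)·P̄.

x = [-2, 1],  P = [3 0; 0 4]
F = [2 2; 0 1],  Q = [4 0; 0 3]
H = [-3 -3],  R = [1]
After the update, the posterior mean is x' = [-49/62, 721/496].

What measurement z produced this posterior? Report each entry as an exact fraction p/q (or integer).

z = [-2]

x̄ = F·x = [-2, 1]
P̄ = F·P·Fᵀ + Q = [32 8; 8 7]
S = H·P̄·Hᵀ + R = [496]
K = P̄·Hᵀ·S⁻¹ = [-15/62; -45/496]
x' − x̄ = [75/62, 225/496] = K·y
y = (KᵀK)⁻¹·Kᵀ·(x' − x̄) = [-5]
z = y + H·x̄ = [-5] + [3] = [-2]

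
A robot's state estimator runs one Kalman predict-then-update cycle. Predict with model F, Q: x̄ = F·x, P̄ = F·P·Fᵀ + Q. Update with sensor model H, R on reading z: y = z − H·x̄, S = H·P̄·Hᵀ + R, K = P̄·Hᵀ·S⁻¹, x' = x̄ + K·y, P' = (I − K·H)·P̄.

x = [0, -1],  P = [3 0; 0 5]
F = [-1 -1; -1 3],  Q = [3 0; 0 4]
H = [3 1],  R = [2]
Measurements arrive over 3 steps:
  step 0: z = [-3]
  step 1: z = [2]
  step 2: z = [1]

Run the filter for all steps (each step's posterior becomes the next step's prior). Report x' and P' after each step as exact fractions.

step 0: x' = [2/9, -97/27], P' = [50/9 -436/27; -436/27 3956/81]
step 1: x' = [8489/3291, -6347/1097], P' = [157600/9873 -53134/1097; -53134/1097 163362/1097]
step 2: x' = [-4378891/2847409, 15760600/2847409], P' = [57896952/2847409 -176077990/2847409; -176077990/2847409 541050698/2847409]

step 0: x̄ = F·x = [1, -3]
step 0: P̄ = F·P·Fᵀ + Q = [11 -12; -12 52]
step 0: y = z − H·x̄ = [-3]
step 0: S = H·P̄·Hᵀ + R = [81]
step 0: K = P̄·Hᵀ·S⁻¹ = [7/27; 16/81]
step 0: x' = x̄ + K·y = [2/9, -97/27]
step 0: P' = (I − K·H)·P̄ = [50/9 -436/27; -436/27 3956/81]
step 1: x̄ = F·x = [91/27, -11]
step 1: P̄ = F·P·Fᵀ + Q = [2033/81 -326/3; -326/3 546]
step 1: y = z − H·x̄ = [26/9]
step 1: S = H·P̄·Hᵀ + R = [1097/9]
step 1: K = P̄·Hᵀ·S⁻¹ = [-901/3291; 1980/1097]
step 1: x' = x̄ + K·y = [8489/3291, -6347/1097]
step 1: P' = (I − K·H)·P̄ = [157600/9873 -53134/1097; -53134/1097 163362/1097]
step 2: x̄ = F·x = [10552/3291, -65612/3291]
step 2: P̄ = F·P·Fᵀ + Q = [701065/9873 -3296762/9873; -3296762/9873 16298650/9873]
step 2: y = z − H·x̄ = [37247/3291]
step 2: S = H·P̄·Hᵀ + R = [2847409/9873]
step 2: K = P̄·Hᵀ·S⁻¹ = [-1193567/2847409; 6408364/2847409]
step 2: x' = x̄ + K·y = [-4378891/2847409, 15760600/2847409]
step 2: P' = (I − K·H)·P̄ = [57896952/2847409 -176077990/2847409; -176077990/2847409 541050698/2847409]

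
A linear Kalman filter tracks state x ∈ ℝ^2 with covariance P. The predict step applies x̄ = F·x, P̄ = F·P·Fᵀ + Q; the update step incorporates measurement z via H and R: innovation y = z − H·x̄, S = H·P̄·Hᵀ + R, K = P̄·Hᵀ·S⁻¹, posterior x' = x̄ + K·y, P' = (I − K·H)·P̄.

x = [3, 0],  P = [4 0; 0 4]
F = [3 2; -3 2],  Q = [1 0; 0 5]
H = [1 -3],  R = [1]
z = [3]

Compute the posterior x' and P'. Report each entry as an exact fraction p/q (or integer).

x' = [818/229, 40/229]
P' = [23642/687 7843/687; 7843/687 2678/687]

x̄ = F·x = [9, -9]
P̄ = F·P·Fᵀ + Q = [53 -20; -20 57]
y = z − H·x̄ = [-33]
S = H·P̄·Hᵀ + R = [687]
K = P̄·Hᵀ·S⁻¹ = [113/687; -191/687]
x' = x̄ + K·y = [818/229, 40/229]
P' = (I − K·H)·P̄ = [23642/687 7843/687; 7843/687 2678/687]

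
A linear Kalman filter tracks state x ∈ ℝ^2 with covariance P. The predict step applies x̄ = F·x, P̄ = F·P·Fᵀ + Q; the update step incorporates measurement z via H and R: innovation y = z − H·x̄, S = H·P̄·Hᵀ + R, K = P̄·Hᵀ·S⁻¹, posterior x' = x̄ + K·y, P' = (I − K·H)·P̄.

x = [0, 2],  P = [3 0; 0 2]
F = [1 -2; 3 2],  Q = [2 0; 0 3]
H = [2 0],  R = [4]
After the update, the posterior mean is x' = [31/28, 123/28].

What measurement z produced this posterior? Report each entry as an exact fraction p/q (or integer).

z = [3]

x̄ = F·x = [-4, 4]
P̄ = F·P·Fᵀ + Q = [13 1; 1 38]
S = H·P̄·Hᵀ + R = [56]
K = P̄·Hᵀ·S⁻¹ = [13/28; 1/28]
x' − x̄ = [143/28, 11/28] = K·y
y = (KᵀK)⁻¹·Kᵀ·(x' − x̄) = [11]
z = y + H·x̄ = [11] + [-8] = [3]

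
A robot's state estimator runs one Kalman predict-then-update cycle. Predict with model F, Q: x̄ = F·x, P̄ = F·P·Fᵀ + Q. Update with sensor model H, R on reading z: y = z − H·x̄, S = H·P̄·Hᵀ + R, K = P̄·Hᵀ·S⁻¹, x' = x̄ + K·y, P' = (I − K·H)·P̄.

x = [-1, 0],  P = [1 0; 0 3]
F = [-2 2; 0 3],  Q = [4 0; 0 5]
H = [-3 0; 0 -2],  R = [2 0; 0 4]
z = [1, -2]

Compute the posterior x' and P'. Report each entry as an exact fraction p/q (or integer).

x̄ = F·x = [2, 0]
P̄ = F·P·Fᵀ + Q = [20 18; 18 32]
y = z − H·x̄ = [7, -2]
S = H·P̄·Hᵀ + R = [182 108; 108 132]
K = P̄·Hᵀ·S⁻¹ = [-168/515 -3/515; -9/515 -727/1545]
x' = x̄ + K·y = [-28/103, 253/309]
P' = (I − K·H)·P̄ = [112/515 6/515; 6/515 1454/1545]

x' = [-28/103, 253/309]
P' = [112/515 6/515; 6/515 1454/1545]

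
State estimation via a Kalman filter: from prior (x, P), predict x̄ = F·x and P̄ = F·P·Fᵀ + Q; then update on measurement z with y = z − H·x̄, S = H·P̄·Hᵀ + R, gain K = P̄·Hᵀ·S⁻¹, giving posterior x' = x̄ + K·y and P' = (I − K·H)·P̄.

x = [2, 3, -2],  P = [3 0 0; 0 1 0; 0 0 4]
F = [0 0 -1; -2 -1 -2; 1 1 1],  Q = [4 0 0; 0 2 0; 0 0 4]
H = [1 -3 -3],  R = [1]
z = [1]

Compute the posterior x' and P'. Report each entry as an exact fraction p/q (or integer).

x' = [104/51, -133/51, 301/102]
P' = [400/51 328/51 -194/51; 328/51 781/51 -665/51; -194/51 -665/51 1199/102]

x̄ = F·x = [2, -3, 3]
P̄ = F·P·Fᵀ + Q = [8 8 -4; 8 31 -15; -4 -15 12]
y = z − H·x̄ = [-1]
S = H·P̄·Hᵀ + R = [102]
K = P̄·Hᵀ·S⁻¹ = [-2/51; -20/51; 5/102]
x' = x̄ + K·y = [104/51, -133/51, 301/102]
P' = (I − K·H)·P̄ = [400/51 328/51 -194/51; 328/51 781/51 -665/51; -194/51 -665/51 1199/102]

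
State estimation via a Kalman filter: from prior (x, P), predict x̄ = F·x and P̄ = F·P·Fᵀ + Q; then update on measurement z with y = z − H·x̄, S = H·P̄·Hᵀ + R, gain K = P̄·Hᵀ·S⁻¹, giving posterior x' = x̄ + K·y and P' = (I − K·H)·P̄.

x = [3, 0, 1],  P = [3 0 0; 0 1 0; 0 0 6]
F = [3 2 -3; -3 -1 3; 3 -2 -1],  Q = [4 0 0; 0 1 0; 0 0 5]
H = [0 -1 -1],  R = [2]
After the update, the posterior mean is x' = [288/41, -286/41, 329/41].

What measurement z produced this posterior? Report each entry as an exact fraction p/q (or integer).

x̄ = F·x = [6, -6, 8]
P̄ = F·P·Fᵀ + Q = [89 -83 41; -83 83 -43; 41 -43 42]
S = H·P̄·Hᵀ + R = [41]
K = P̄·Hᵀ·S⁻¹ = [42/41; -40/41; 1/41]
x' − x̄ = [42/41, -40/41, 1/41] = K·y
y = (KᵀK)⁻¹·Kᵀ·(x' − x̄) = [1]
z = y + H·x̄ = [1] + [-2] = [-1]

z = [-1]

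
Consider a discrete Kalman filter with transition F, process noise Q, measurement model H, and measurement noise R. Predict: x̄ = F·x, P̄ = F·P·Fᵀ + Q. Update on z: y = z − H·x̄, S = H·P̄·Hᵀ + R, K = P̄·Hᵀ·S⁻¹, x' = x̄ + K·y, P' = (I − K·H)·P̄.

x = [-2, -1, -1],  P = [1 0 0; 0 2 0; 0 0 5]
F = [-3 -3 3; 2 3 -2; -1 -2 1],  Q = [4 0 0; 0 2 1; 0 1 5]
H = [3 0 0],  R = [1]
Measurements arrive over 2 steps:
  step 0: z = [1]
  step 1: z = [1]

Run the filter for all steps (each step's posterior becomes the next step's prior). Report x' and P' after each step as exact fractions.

step 0: x̄ = F·x = [6, -5, 3]
step 0: P̄ = F·P·Fᵀ + Q = [76 -54 30; -54 44 -23; 30 -23 19]
step 0: y = z − H·x̄ = [-17]
step 0: S = H·P̄·Hᵀ + R = [685]
step 0: K = P̄·Hᵀ·S⁻¹ = [228/685; -162/685; 18/137]
step 0: x' = x̄ + K·y = [234/685, -671/685, 105/137]
step 0: P' = (I − K·H)·P̄ = [76/685 -54/685 6/137; -54/685 3896/685 -235/137; 6/137 -235/137 983/137]
step 1: x̄ = F·x = [2886/685, -519/137, 1633/685]
step 1: P̄ = F·P·Fᵀ + Q = [102361/685 -16293/137 48258/685; -16293/137 13922/137 -8080/137; 48258/685 -8080/137 28424/685]
step 1: y = z − H·x̄ = [-7973/685]
step 1: S = H·P̄·Hᵀ + R = [921934/685]
step 1: K = P̄·Hᵀ·S⁻¹ = [307083/921934; -244395/921934; 72387/460967]
step 1: x' = x̄ + K·y = [309969/921934, -647967/921934, 256376/460967]
step 1: P' = (I − K·H)·P̄ = [102361/921934 -81465/921934 24129/460967; -81465/921934 6491839/921934 -1360651/460967; 24129/460967 -1360651/460967 3828862/460967]

step 0: x' = [234/685, -671/685, 105/137], P' = [76/685 -54/685 6/137; -54/685 3896/685 -235/137; 6/137 -235/137 983/137]
step 1: x' = [309969/921934, -647967/921934, 256376/460967], P' = [102361/921934 -81465/921934 24129/460967; -81465/921934 6491839/921934 -1360651/460967; 24129/460967 -1360651/460967 3828862/460967]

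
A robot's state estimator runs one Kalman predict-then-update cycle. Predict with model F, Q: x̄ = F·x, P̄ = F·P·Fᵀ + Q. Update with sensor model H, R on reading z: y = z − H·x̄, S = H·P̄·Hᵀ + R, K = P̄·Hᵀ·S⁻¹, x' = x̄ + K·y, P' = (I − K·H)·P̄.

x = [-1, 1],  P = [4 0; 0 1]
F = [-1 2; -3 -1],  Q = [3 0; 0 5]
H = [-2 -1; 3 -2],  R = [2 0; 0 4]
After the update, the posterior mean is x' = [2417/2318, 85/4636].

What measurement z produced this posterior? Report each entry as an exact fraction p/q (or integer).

z = [-2, 3]

x̄ = F·x = [3, 2]
P̄ = F·P·Fᵀ + Q = [11 10; 10 42]
S = H·P̄·Hᵀ + R = [128 28; 28 151]
K = P̄·Hᵀ·S⁻¹ = [-1299/4636 160/1159; -3925/9272 -647/2318]
x' − x̄ = [-4537/2318, -9187/4636] = K·y
y = (KᵀK)⁻¹·Kᵀ·(x' − x̄) = [6, -2]
z = y + H·x̄ = [6, -2] + [-8, 5] = [-2, 3]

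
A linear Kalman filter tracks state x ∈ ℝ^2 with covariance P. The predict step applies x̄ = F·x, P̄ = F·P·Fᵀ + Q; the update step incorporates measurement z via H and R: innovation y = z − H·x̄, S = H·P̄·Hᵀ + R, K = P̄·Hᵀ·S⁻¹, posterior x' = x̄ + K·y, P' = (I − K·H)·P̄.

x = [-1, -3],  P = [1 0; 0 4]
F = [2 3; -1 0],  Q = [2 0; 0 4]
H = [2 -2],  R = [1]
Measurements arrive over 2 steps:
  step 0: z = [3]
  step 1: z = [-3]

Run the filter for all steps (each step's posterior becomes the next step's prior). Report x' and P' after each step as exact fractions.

step 0: x̄ = F·x = [-11, 1]
step 0: P̄ = F·P·Fᵀ + Q = [42 -2; -2 5]
step 0: y = z − H·x̄ = [27]
step 0: S = H·P̄·Hᵀ + R = [205]
step 0: K = P̄·Hᵀ·S⁻¹ = [88/205; -14/205]
step 0: x' = x̄ + K·y = [121/205, -173/205]
step 0: P' = (I − K·H)·P̄ = [866/205 822/205; 822/205 829/205]
step 1: x̄ = F·x = [-277/205, -121/205]
step 1: P̄ = F·P·Fᵀ + Q = [21199/205 -4198/205; -4198/205 1686/205]
step 1: y = z − H·x̄ = [-303/205]
step 1: S = H·P̄·Hᵀ + R = [125329/205]
step 1: K = P̄·Hᵀ·S⁻¹ = [50794/125329; -11768/125329]
step 1: x' = x̄ + K·y = [-244423/125329, -56581/125329]
step 1: P' = (I − K·H)·P̄ = [374727/125329 349330/125329; 349330/125329 355214/125329]

step 0: x' = [121/205, -173/205], P' = [866/205 822/205; 822/205 829/205]
step 1: x' = [-244423/125329, -56581/125329], P' = [374727/125329 349330/125329; 349330/125329 355214/125329]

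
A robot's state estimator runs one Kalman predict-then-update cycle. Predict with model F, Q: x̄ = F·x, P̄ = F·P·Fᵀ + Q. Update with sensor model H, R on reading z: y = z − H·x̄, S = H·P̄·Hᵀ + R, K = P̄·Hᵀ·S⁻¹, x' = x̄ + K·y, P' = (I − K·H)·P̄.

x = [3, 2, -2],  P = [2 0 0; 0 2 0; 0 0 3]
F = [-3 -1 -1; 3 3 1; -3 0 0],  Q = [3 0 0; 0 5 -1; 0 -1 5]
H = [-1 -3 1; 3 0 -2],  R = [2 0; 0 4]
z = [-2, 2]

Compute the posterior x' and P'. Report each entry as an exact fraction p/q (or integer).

x̄ = F·x = [-9, 13, -9]
P̄ = F·P·Fᵀ + Q = [26 -27 18; -27 44 -19; 18 -19 23]
y = z − H·x̄ = [37, 11]
S = H·P̄·Hᵀ + R = [363 95; 95 114]
K = P̄·Hᵀ·S⁻¹ = [228/1703 8311/32357; -529/1703 -3829/32357; 332/1703 -2986/32357]
x' = x̄ + K·y = [-39508/32357, 6635/32357, -90663/32357]
P' = (I − K·H)·P̄ = [175984/32357 20902/32357 247354/32357; 20902/32357 12737/32357 39011/32357; 247354/32357 39011/32357 377003/32357]

x' = [-39508/32357, 6635/32357, -90663/32357]
P' = [175984/32357 20902/32357 247354/32357; 20902/32357 12737/32357 39011/32357; 247354/32357 39011/32357 377003/32357]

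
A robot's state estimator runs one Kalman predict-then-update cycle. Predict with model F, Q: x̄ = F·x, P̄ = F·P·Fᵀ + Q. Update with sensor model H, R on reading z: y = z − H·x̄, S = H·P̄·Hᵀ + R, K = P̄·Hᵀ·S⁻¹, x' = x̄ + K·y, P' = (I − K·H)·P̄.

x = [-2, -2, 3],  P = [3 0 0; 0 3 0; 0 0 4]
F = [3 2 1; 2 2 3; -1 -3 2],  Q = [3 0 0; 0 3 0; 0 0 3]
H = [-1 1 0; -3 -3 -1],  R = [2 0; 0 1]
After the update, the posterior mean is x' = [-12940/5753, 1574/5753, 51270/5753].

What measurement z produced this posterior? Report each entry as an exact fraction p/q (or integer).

z = [2, -3]

x̄ = F·x = [-7, 1, 14]
P̄ = F·P·Fᵀ + Q = [46 42 -19; 42 63 0; -19 0 49]
S = H·P̄·Hᵀ + R = [27 -70; -70 1673]
K = P̄·Hᵀ·S⁻¹ = [-3406/5753 -985/5753; 1869/5753 -1005/5753; 4621/5753 1546/40271]
x' − x̄ = [27331/5753, -4179/5753, -29272/5753] = K·y
y = (KᵀK)⁻¹·Kᵀ·(x' − x̄) = [-6, -7]
z = y + H·x̄ = [-6, -7] + [8, 4] = [2, -3]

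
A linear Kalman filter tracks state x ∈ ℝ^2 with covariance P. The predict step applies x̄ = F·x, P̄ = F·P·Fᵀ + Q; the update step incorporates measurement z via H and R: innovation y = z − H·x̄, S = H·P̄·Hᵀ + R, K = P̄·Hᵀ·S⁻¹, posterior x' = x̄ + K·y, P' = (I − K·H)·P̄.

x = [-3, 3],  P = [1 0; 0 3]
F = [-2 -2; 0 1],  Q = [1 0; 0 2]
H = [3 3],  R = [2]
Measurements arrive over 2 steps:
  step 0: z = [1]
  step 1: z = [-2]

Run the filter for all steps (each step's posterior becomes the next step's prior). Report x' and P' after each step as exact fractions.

step 0: x̄ = F·x = [0, 3]
step 0: P̄ = F·P·Fᵀ + Q = [17 -6; -6 5]
step 0: y = z − H·x̄ = [-8]
step 0: S = H·P̄·Hᵀ + R = [92]
step 0: K = P̄·Hᵀ·S⁻¹ = [33/92; -3/92]
step 0: x' = x̄ + K·y = [-66/23, 75/23]
step 0: P' = (I − K·H)·P̄ = [475/92 -453/92; -453/92 451/92]
step 1: x̄ = F·x = [-18/23, 75/23]
step 1: P̄ = F·P·Fᵀ + Q = [43/23 1/23; 1/23 635/92]
step 1: y = z − H·x̄ = [-217/23]
step 1: S = H·P̄·Hᵀ + R = [7519/92]
step 1: K = P̄·Hᵀ·S⁻¹ = [528/7519; 1917/7519]
step 1: x' = x̄ + K·y = [-10866/7519, 6432/7519]
step 1: P' = (I − K·H)·P̄ = [11027/7519 -10675/7519; -10675/7519 11953/7519]

step 0: x' = [-66/23, 75/23], P' = [475/92 -453/92; -453/92 451/92]
step 1: x' = [-10866/7519, 6432/7519], P' = [11027/7519 -10675/7519; -10675/7519 11953/7519]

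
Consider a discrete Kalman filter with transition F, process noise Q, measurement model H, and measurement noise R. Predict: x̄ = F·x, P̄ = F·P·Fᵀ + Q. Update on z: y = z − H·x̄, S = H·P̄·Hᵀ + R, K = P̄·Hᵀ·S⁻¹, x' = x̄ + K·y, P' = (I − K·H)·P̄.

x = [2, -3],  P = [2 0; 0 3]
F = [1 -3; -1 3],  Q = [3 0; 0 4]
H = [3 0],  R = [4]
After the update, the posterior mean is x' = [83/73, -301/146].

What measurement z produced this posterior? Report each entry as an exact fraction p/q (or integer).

z = [3]

x̄ = F·x = [11, -11]
P̄ = F·P·Fᵀ + Q = [32 -29; -29 33]
S = H·P̄·Hᵀ + R = [292]
K = P̄·Hᵀ·S⁻¹ = [24/73; -87/292]
x' − x̄ = [-720/73, 1305/146] = K·y
y = (KᵀK)⁻¹·Kᵀ·(x' − x̄) = [-30]
z = y + H·x̄ = [-30] + [33] = [3]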